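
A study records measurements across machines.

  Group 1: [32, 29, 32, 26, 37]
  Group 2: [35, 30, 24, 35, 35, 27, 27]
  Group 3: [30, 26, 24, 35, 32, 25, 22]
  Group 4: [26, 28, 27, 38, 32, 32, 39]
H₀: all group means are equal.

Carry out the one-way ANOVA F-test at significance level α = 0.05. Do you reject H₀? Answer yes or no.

reject H₀: no

Group means [31.20, 30.43, 27.71, 31.71], grand mean 30.192
SSB = Σnᵢ(x̄ᵢ−x̄)² = 64.667; SSW = ΣΣ(x−x̄ᵢ)² = 489.371
MSB = 64.667/3 = 21.5557; MSW = 489.371/22 = 22.2442
F = MSB/MSW = 0.9690
df = (3, 22)
p-value (upper-tail) = 0.42503
At α=0.05: p ≥ α → fail to reject H₀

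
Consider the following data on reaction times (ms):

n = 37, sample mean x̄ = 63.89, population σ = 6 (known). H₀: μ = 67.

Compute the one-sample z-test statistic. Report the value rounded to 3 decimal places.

test statistic = -3.153

SE = σ/√n = 6/√37 = 0.9864
z = (x̄−μ₀)/SE = (63.89−67)/0.9864 = -3.1529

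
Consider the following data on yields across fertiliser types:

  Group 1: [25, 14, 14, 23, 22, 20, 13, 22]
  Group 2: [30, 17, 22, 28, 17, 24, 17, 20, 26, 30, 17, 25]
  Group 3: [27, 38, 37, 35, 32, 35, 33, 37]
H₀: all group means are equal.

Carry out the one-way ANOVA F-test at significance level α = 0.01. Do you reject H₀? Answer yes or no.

Group means [19.12, 22.75, 34.25], grand mean 25.000
SSB = Σnᵢ(x̄ᵢ−x̄)² = 1021.375; SSW = ΣΣ(x−x̄ᵢ)² = 536.625
MSB = 1021.375/2 = 510.6875; MSW = 536.625/25 = 21.4650
F = MSB/MSW = 23.7916
df = (2, 25)
p-value (upper-tail) = 0.00000
At α=0.01: p < α → reject H₀

reject H₀: yes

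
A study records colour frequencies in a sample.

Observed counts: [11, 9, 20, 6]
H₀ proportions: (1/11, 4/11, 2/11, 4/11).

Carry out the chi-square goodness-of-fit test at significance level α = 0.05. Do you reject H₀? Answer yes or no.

n = 46; E_i = n·p_i = [4.18, 16.73, 8.36, 16.73]
χ² = (11−4.18)²/4.18 + (9−16.73)²/16.73 + (20−8.36)²/8.36 + (6−16.73)²/16.73 = 37.7554
df = 3
p-value (upper-tail) = 0.00000
At α=0.05: p < α → reject H₀

reject H₀: yes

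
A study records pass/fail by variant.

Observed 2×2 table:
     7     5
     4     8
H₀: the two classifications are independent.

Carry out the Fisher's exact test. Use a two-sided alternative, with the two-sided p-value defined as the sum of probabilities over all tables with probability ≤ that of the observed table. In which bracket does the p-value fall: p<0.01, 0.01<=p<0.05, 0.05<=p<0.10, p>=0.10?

Margins: r₁=12, r₂=12, c₁=11, c₂=13, n=24
p_obs = C(12,7)·C(12,4)/C(24,11); sum pmf over tables with pmf ≤ p_obs
p-value (two-sided) = 0.41365
→ bracket: p>=0.10

p-value bracket: p>=0.10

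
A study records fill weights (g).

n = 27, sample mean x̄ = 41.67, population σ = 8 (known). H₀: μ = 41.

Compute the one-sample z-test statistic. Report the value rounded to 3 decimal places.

test statistic = 0.435

SE = σ/√n = 8/√27 = 1.5396
z = (x̄−μ₀)/SE = (41.67−41)/1.5396 = 0.4352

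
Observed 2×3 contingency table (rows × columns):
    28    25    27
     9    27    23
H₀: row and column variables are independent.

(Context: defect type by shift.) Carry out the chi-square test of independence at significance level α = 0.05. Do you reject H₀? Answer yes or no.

reject H₀: yes

Row totals [80, 59], col totals [37, 52, 50], n=139
χ² = (28−21.29)²/21.29 + (25−29.93)²/29.93 + (27−28.78)²/28.78 + (9−15.71)²/15.71 + (27−22.07)²/22.07 + (23−21.22)²/21.22 = 7.1441
df = 2
p-value (upper-tail) = 0.02810
At α=0.05: p < α → reject H₀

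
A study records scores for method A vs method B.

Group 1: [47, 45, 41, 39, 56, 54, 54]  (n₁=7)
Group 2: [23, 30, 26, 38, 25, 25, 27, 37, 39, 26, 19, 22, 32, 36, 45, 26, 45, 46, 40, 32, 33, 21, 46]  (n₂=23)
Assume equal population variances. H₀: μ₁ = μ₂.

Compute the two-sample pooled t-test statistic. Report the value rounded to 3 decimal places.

x̄₁=48.000, s₁=6.782, n₁=7
x̄₂=32.130, s₂=8.599, n₂=23
s_p² = [6·6.782² + 22·8.599²]/28 = 67.9503
SE = √(s_p²·(1/7+1/23)) = 3.5583
t = (48.000−32.130)/3.5583 = 4.4599
df = 28

test statistic = 4.460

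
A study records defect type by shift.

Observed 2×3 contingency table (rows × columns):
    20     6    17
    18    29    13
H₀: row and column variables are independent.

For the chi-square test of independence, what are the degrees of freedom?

df = (r−1)(c−1) = (2−1)·(3−1) = 2

degrees of freedom = 2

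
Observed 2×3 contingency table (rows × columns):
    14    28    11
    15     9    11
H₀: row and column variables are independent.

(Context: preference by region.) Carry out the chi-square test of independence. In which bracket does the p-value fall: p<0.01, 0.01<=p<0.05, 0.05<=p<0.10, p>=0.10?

Row totals [53, 35], col totals [29, 37, 22], n=88
χ² = (14−17.47)²/17.47 + (28−22.28)²/22.28 + (11−13.25)²/13.25 + (15−11.53)²/11.53 + (9−14.72)²/14.72 + (11−8.75)²/8.75 = 6.3762
df = 2
p-value (upper-tail) = 0.04125
→ bracket: 0.01<=p<0.05

p-value bracket: 0.01<=p<0.05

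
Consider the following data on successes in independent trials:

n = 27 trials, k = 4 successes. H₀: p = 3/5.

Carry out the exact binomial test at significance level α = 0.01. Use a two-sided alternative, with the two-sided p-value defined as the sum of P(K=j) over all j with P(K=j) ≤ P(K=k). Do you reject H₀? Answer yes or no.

reject H₀: yes

Exact binomial: n=27, k=4, p₀=3/5=0.6000
P(X=j) = C(n,j)·p₀^j·(1−p₀)^(n−j); p = Σ P(X=j) over j with P(X=j) ≤ P(X=4)
p-value (two-sided) = 0.00000
At α=0.01: p < α → reject H₀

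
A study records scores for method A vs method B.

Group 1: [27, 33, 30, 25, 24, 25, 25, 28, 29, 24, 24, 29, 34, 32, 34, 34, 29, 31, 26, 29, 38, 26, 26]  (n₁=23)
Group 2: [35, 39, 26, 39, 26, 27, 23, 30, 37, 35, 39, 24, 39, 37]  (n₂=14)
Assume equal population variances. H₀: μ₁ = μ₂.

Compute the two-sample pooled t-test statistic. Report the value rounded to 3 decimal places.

test statistic = -2.274

x̄₁=28.783, s₁=3.931, n₁=23
x̄₂=32.571, s₂=6.235, n₂=14
s_p² = [22·3.931² + 13·6.235²]/35 = 24.1526
SE = √(s_p²·(1/23+1/14)) = 1.6659
t = (28.783−32.571)/1.6659 = -2.2743
df = 35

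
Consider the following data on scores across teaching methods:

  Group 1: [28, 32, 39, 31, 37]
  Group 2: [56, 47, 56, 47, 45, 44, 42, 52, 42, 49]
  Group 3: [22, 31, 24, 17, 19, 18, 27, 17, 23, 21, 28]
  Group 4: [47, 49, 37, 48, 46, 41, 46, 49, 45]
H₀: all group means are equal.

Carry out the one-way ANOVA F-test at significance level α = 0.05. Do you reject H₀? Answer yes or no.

Group means [33.40, 48.00, 22.45, 45.33], grand mean 37.200
SSB = Σnᵢ(x̄ᵢ−x̄)² = 4225.673; SSW = ΣΣ(x−x̄ᵢ)² = 671.927
MSB = 4225.673/3 = 1408.5576; MSW = 671.927/31 = 21.6751
F = MSB/MSW = 64.9851
df = (3, 31)
p-value (upper-tail) = 0.00000
At α=0.05: p < α → reject H₀

reject H₀: yes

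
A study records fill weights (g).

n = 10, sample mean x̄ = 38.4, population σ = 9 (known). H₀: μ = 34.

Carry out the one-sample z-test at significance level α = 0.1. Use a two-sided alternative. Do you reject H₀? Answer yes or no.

SE = σ/√n = 9/√10 = 2.8460
z = (x̄−μ₀)/SE = (38.4−34)/2.8460 = 1.5460
p-value (two-sided) = 0.12210
At α=0.1: p ≥ α → fail to reject H₀

reject H₀: no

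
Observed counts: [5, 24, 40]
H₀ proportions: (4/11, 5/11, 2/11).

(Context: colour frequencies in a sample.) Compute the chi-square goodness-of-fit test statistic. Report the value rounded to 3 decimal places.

n = 69; E_i = n·p_i = [25.09, 31.36, 12.55]
χ² = (5−25.09)²/25.09 + (24−31.36)²/31.36 + (40−12.55)²/12.55 = 77.8978
df = 2

test statistic = 77.898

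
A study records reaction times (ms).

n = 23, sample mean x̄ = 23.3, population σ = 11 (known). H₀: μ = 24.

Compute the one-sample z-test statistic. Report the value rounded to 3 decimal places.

SE = σ/√n = 11/√23 = 2.2937
z = (x̄−μ₀)/SE = (23.3−24)/2.2937 = -0.3052

test statistic = -0.305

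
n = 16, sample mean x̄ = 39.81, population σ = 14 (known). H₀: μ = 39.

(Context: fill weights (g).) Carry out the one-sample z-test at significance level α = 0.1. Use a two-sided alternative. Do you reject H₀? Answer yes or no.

reject H₀: no

SE = σ/√n = 14/√16 = 3.5000
z = (x̄−μ₀)/SE = (39.81−39)/3.5000 = 0.2314
p-value (two-sided) = 0.81698
At α=0.1: p ≥ α → fail to reject H₀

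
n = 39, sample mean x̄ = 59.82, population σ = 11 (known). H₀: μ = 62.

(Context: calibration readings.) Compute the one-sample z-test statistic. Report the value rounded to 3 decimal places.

SE = σ/√n = 11/√39 = 1.7614
z = (x̄−μ₀)/SE = (59.82−62)/1.7614 = -1.2376

test statistic = -1.238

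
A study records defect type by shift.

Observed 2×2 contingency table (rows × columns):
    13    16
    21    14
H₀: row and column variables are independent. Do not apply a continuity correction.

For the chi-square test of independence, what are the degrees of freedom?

df = (r−1)(c−1) = (2−1)·(2−1) = 1

degrees of freedom = 1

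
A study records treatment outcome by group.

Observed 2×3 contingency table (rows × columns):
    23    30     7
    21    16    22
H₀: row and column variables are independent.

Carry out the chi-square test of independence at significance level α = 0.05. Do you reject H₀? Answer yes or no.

Row totals [60, 59], col totals [44, 46, 29], n=119
χ² = (23−22.18)²/22.18 + (30−23.19)²/23.19 + (7−14.62)²/14.62 + (21−21.82)²/21.82 + (16−22.81)²/22.81 + (22−14.38)²/14.38 = 12.1029
df = 2
p-value (upper-tail) = 0.00235
At α=0.05: p < α → reject H₀

reject H₀: yes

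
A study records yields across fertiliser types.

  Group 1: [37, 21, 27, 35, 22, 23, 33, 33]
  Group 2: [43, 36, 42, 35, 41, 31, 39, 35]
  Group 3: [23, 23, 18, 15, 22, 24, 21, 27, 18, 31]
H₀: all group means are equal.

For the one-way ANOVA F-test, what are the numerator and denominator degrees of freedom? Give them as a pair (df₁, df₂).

degrees of freedom = [2, 23]

k = 3 groups, N = 26 total
df = (k−1, N−k) = (3−1, 26−3) = (2, 23)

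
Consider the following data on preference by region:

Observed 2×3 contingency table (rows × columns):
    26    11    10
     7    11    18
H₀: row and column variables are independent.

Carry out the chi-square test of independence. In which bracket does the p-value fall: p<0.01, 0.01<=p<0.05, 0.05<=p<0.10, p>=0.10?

Row totals [47, 36], col totals [33, 22, 28], n=83
χ² = (26−18.69)²/18.69 + (11−12.46)²/12.46 + (10−15.86)²/15.86 + (7−14.31)²/14.31 + (11−9.54)²/9.54 + (18−12.14)²/12.14 = 11.9777
df = 2
p-value (upper-tail) = 0.00251
→ bracket: p<0.01

p-value bracket: p<0.01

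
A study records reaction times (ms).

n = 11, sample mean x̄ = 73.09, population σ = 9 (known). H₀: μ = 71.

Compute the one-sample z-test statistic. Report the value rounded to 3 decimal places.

test statistic = 0.770

SE = σ/√n = 9/√11 = 2.7136
z = (x̄−μ₀)/SE = (73.09−71)/2.7136 = 0.7702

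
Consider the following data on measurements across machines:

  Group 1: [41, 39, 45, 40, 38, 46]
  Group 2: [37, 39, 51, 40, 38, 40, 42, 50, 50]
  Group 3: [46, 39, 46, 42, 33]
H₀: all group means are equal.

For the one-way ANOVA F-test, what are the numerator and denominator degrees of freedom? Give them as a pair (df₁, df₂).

degrees of freedom = [2, 17]

k = 3 groups, N = 20 total
df = (k−1, N−k) = (3−1, 20−3) = (2, 17)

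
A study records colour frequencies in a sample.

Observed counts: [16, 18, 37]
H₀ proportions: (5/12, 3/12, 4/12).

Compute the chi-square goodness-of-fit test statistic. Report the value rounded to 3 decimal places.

n = 71; E_i = n·p_i = [29.58, 17.75, 23.67]
χ² = (16−29.58)²/29.58 + (18−17.75)²/17.75 + (37−23.67)²/23.67 = 13.7521
df = 2

test statistic = 13.752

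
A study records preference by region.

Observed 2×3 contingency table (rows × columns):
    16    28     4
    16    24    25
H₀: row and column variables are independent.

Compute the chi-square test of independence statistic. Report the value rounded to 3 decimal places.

Row totals [48, 65], col totals [32, 52, 29], n=113
χ² = (16−13.59)²/13.59 + (28−22.09)²/22.09 + (4−12.32)²/12.32 + (16−18.41)²/18.41 + (24−29.91)²/29.91 + (25−16.68)²/16.68 = 13.2571
df = 2

test statistic = 13.257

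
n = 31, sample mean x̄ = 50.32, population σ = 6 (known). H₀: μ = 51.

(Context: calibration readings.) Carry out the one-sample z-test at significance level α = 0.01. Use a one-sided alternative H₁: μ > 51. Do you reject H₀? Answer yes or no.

SE = σ/√n = 6/√31 = 1.0776
z = (x̄−μ₀)/SE = (50.32−51)/1.0776 = -0.6310
p-value (one-sided, H₁ greater) = 0.73598
At α=0.01: p ≥ α → fail to reject H₀

reject H₀: no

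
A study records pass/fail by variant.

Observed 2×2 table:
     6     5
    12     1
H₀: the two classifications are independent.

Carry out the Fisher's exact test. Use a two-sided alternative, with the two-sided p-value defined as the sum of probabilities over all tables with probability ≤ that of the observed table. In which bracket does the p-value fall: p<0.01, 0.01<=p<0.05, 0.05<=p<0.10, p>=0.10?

Margins: r₁=11, r₂=13, c₁=18, c₂=6, n=24
p_obs = C(11,6)·C(13,12)/C(24,18); sum pmf over tables with pmf ≤ p_obs
p-value (two-sided) = 0.06080
→ bracket: 0.05<=p<0.10

p-value bracket: 0.05<=p<0.10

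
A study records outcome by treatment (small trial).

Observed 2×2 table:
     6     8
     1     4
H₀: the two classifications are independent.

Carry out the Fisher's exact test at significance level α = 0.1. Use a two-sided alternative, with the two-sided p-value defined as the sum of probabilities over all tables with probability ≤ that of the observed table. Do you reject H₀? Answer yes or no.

Margins: r₁=14, r₂=5, c₁=7, c₂=12, n=19
p_obs = C(14,6)·C(5,1)/C(19,7); sum pmf over tables with pmf ≤ p_obs
p-value (two-sided) = 0.60268
At α=0.1: p ≥ α → fail to reject H₀

reject H₀: no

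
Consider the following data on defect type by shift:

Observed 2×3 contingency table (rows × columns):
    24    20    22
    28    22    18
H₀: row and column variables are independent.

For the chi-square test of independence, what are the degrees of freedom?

df = (r−1)(c−1) = (2−1)·(3−1) = 2

degrees of freedom = 2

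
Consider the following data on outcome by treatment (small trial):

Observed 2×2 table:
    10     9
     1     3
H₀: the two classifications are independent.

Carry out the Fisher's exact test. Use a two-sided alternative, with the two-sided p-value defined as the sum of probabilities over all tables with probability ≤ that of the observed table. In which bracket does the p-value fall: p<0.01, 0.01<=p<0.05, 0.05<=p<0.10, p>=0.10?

p-value bracket: p>=0.10

Margins: r₁=19, r₂=4, c₁=11, c₂=12, n=23
p_obs = C(19,10)·C(4,1)/C(23,11); sum pmf over tables with pmf ≤ p_obs
p-value (two-sided) = 0.59006
→ bracket: p>=0.10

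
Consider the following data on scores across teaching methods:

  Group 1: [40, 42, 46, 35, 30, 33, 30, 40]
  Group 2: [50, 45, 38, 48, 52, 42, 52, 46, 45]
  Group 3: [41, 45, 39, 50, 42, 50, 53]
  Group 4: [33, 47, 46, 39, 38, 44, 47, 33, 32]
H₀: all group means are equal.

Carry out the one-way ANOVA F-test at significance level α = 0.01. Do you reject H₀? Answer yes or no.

Group means [37.00, 46.44, 45.71, 39.89], grand mean 42.212
SSB = Σnᵢ(x̄ᵢ−x̄)² = 512.975; SSW = ΣΣ(x−x̄ᵢ)² = 902.540
MSB = 512.975/3 = 170.9918; MSW = 902.540/29 = 31.1221
F = MSB/MSW = 5.4942
df = (3, 29)
p-value (upper-tail) = 0.00410
At α=0.01: p < α → reject H₀

reject H₀: yes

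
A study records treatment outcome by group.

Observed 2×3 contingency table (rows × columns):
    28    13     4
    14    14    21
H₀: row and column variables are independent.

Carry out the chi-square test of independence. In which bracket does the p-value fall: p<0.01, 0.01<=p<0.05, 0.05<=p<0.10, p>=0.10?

Row totals [45, 49], col totals [42, 27, 25], n=94
χ² = (28−20.11)²/20.11 + (13−12.93)²/12.93 + (4−11.97)²/11.97 + (14−21.89)²/21.89 + (14−14.07)²/14.07 + (21−13.03)²/13.03 = 16.1227
df = 2
p-value (upper-tail) = 0.00032
→ bracket: p<0.01

p-value bracket: p<0.01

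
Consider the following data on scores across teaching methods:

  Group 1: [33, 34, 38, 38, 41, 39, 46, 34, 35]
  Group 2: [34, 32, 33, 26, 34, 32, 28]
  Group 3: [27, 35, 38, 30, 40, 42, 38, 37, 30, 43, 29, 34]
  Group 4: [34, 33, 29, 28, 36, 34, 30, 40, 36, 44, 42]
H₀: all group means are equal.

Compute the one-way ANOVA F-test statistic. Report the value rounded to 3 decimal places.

test statistic = 2.339

Group means [37.56, 31.29, 35.25, 35.09], grand mean 35.026
SSB = Σnᵢ(x̄ᵢ−x̄)² = 156.164; SSW = ΣΣ(x−x̄ᵢ)² = 778.810
MSB = 156.164/3 = 52.0548; MSW = 778.810/35 = 22.2517
F = MSB/MSW = 2.3394
df = (3, 35)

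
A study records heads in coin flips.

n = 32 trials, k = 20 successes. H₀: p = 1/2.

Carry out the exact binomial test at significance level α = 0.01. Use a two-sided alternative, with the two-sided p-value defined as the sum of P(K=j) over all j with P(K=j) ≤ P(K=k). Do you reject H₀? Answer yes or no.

Exact binomial: n=32, k=20, p₀=1/2=0.5000
P(X=j) = C(n,j)·p₀^j·(1−p₀)^(n−j); p = Σ P(X=j) over j with P(X=j) ≤ P(X=20)
p-value (two-sided) = 0.21533
At α=0.01: p ≥ α → fail to reject H₀

reject H₀: no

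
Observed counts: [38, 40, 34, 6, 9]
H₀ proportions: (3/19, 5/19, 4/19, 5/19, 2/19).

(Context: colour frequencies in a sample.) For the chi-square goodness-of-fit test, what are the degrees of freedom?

degrees of freedom = 4

df = k − 1 = 5 − 1 = 4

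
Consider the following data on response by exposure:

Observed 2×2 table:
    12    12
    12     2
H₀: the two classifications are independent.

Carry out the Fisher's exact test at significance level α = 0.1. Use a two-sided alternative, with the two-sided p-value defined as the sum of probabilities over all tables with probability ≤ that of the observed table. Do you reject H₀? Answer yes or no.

reject H₀: yes

Margins: r₁=24, r₂=14, c₁=24, c₂=14, n=38
p_obs = C(24,12)·C(14,12)/C(38,24); sum pmf over tables with pmf ≤ p_obs
p-value (two-sided) = 0.03924
At α=0.1: p < α → reject H₀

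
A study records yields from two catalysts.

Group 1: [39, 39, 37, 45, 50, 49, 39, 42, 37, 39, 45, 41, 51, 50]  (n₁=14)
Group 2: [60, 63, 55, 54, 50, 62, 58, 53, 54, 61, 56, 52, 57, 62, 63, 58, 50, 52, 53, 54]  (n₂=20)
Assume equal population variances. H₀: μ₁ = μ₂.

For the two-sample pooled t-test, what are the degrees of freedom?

degrees of freedom = 32

df = n₁ + n₂ − 2 = 14 + 20 − 2 = 32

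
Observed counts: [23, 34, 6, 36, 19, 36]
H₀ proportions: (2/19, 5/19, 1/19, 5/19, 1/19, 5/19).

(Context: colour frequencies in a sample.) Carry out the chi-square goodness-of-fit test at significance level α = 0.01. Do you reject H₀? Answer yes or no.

reject H₀: yes

n = 154; E_i = n·p_i = [16.21, 40.53, 8.11, 40.53, 8.11, 40.53]
χ² = (23−16.21)²/16.21 + (34−40.53)²/40.53 + (6−8.11)²/8.11 + (36−40.53)²/40.53 + (19−8.11)²/8.11 + (36−40.53)²/40.53 = 20.0968
df = 5
p-value (upper-tail) = 0.00120
At α=0.01: p < α → reject H₀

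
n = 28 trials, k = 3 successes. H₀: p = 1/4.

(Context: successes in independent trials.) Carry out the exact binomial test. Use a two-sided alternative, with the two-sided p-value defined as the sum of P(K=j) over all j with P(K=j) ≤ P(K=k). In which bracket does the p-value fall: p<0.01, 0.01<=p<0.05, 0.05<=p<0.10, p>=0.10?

Exact binomial: n=28, k=3, p₀=1/4=0.2500
P(X=j) = C(n,j)·p₀^j·(1−p₀)^(n−j); p = Σ P(X=j) over j with P(X=j) ≤ P(X=3)
p-value (two-sided) = 0.12303
→ bracket: p>=0.10

p-value bracket: p>=0.10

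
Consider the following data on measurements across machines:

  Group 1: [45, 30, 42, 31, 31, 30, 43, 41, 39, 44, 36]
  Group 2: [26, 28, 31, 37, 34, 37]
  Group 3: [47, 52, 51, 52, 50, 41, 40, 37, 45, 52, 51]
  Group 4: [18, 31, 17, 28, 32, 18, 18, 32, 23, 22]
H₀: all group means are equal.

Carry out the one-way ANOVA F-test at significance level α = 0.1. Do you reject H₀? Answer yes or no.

reject H₀: yes

Group means [37.45, 32.17, 47.09, 23.90], grand mean 35.842
SSB = Σnᵢ(x̄ᵢ−x̄)² = 2927.683; SSW = ΣΣ(x−x̄ᵢ)² = 1129.370
MSB = 2927.683/3 = 975.8943; MSW = 1129.370/34 = 33.2168
F = MSB/MSW = 29.3796
df = (3, 34)
p-value (upper-tail) = 0.00000
At α=0.1: p < α → reject H₀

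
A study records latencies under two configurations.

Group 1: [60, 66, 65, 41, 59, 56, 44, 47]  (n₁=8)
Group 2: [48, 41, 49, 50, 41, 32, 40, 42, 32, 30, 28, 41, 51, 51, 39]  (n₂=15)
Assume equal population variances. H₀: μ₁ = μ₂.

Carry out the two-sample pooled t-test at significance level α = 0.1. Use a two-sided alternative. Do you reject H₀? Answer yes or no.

reject H₀: yes

x̄₁=54.750, s₁=9.588, n₁=8
x̄₂=41.000, s₂=7.801, n₂=15
s_p² = [7·9.588² + 14·7.801²]/21 = 71.2143
SE = √(s_p²·(1/8+1/15)) = 3.6945
t = (54.750−41.000)/3.6945 = 3.7217
df = 21
p-value (two-sided) = 0.00126
At α=0.1: p < α → reject H₀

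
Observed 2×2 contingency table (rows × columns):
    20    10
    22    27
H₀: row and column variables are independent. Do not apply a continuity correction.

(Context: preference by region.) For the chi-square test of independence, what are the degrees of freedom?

df = (r−1)(c−1) = (2−1)·(2−1) = 1

degrees of freedom = 1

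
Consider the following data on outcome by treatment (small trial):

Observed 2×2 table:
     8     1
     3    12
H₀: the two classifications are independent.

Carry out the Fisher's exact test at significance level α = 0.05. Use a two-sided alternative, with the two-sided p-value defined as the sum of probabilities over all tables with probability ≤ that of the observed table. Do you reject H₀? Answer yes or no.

reject H₀: yes

Margins: r₁=9, r₂=15, c₁=11, c₂=13, n=24
p_obs = C(9,8)·C(15,3)/C(24,11); sum pmf over tables with pmf ≤ p_obs
p-value (two-sided) = 0.00223
At α=0.05: p < α → reject H₀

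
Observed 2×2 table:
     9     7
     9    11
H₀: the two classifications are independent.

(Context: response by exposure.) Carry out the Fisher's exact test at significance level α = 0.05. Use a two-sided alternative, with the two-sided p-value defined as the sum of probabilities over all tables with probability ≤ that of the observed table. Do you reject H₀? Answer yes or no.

Margins: r₁=16, r₂=20, c₁=18, c₂=18, n=36
p_obs = C(16,9)·C(20,9)/C(36,18); sum pmf over tables with pmf ≤ p_obs
p-value (two-sided) = 0.73799
At α=0.05: p ≥ α → fail to reject H₀

reject H₀: no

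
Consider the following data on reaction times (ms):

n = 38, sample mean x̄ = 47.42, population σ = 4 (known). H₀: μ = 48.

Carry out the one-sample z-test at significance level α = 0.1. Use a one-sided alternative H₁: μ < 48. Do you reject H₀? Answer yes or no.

reject H₀: no

SE = σ/√n = 4/√38 = 0.6489
z = (x̄−μ₀)/SE = (47.42−48)/0.6489 = -0.8938
p-value (one-sided, H₁ less) = 0.18570
At α=0.1: p ≥ α → fail to reject H₀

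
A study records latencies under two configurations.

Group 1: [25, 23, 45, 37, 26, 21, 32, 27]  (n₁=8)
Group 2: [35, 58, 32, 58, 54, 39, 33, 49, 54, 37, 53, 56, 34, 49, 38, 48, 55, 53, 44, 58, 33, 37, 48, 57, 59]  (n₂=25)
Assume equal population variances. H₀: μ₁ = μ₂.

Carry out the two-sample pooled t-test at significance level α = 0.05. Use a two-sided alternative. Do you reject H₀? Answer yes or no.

reject H₀: yes

x̄₁=29.500, s₁=8.071, n₁=8
x̄₂=46.840, s₂=9.608, n₂=25
s_p² = [7·8.071² + 24·9.608²]/31 = 86.1729
SE = √(s_p²·(1/8+1/25)) = 3.7707
t = (29.500−46.840)/3.7707 = -4.5986
df = 31
p-value (two-sided) = 0.00007
At α=0.05: p < α → reject H₀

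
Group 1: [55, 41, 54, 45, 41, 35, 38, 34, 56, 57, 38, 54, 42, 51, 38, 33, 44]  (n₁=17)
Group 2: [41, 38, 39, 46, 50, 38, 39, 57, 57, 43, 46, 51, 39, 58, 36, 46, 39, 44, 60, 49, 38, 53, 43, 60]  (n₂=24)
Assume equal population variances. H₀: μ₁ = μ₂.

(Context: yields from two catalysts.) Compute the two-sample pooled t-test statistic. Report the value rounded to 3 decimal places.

x̄₁=44.471, s₁=8.338, n₁=17
x̄₂=46.250, s₂=7.831, n₂=24
s_p² = [16·8.338² + 23·7.831²]/39 = 64.6855
SE = √(s_p²·(1/17+1/24)) = 2.5496
t = (44.471−46.250)/2.5496 = -0.6979
df = 39

test statistic = -0.698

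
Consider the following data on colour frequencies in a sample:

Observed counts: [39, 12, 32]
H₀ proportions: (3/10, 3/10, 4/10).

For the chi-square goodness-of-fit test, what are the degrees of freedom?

df = k − 1 = 3 − 1 = 2

degrees of freedom = 2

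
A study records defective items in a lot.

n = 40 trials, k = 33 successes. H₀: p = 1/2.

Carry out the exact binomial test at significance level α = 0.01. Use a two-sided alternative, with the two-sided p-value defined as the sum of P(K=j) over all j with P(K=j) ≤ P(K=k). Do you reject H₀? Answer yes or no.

Exact binomial: n=40, k=33, p₀=1/2=0.5000
P(X=j) = C(n,j)·p₀^j·(1−p₀)^(n−j); p = Σ P(X=j) over j with P(X=j) ≤ P(X=33)
p-value (two-sided) = 0.00004
At α=0.01: p < α → reject H₀

reject H₀: yes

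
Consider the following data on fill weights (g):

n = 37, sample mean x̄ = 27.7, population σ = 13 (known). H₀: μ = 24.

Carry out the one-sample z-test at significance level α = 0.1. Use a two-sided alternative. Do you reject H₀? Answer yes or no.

SE = σ/√n = 13/√37 = 2.1372
z = (x̄−μ₀)/SE = (27.7−24)/2.1372 = 1.7312
p-value (two-sided) = 0.08341
At α=0.1: p < α → reject H₀

reject H₀: yes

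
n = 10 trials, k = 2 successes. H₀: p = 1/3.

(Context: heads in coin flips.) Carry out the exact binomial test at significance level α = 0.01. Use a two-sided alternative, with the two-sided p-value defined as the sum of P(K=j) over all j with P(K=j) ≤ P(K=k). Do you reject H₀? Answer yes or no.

Exact binomial: n=10, k=2, p₀=1/3=0.3333
P(X=j) = C(n,j)·p₀^j·(1−p₀)^(n−j); p = Σ P(X=j) over j with P(X=j) ≤ P(X=2)
p-value (two-sided) = 0.51227
At α=0.01: p ≥ α → fail to reject H₀

reject H₀: no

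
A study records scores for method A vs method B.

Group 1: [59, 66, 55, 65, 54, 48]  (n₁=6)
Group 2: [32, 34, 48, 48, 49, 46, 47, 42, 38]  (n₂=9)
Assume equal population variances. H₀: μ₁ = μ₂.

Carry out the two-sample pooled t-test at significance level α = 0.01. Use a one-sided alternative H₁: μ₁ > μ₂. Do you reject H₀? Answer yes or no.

reject H₀: yes

x̄₁=57.833, s₁=6.911, n₁=6
x̄₂=42.667, s₂=6.500, n₂=9
s_p² = [5·6.911² + 8·6.500²]/13 = 44.3718
SE = √(s_p²·(1/6+1/9)) = 3.5108
t = (57.833−42.667)/3.5108 = 4.3200
df = 13
p-value (one-sided, H₁ greater) = 0.00042
At α=0.01: p < α → reject H₀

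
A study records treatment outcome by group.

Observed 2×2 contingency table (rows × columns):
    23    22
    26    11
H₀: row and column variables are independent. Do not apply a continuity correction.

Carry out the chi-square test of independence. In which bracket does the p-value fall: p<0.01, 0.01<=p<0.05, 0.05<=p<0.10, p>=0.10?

p-value bracket: 0.05<=p<0.10

Row totals [45, 37], col totals [49, 33], n=82
χ² = (23−26.89)²/26.89 + (22−18.11)²/18.11 + (26−22.11)²/22.11 + (11−14.89)²/14.89 = 3.0994
df = 1
p-value (upper-tail) = 0.07832
→ bracket: 0.05<=p<0.10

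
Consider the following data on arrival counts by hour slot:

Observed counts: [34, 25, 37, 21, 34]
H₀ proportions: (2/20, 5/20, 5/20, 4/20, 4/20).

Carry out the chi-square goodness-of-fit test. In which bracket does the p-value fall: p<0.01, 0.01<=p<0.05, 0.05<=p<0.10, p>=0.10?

p-value bracket: p<0.01

n = 151; E_i = n·p_i = [15.10, 37.75, 37.75, 30.20, 30.20]
χ² = (34−15.10)²/15.10 + (25−37.75)²/37.75 + (37−37.75)²/37.75 + (21−30.20)²/30.20 + (34−30.20)²/30.20 = 31.2583
df = 4
p-value (upper-tail) = 0.00000
→ bracket: p<0.01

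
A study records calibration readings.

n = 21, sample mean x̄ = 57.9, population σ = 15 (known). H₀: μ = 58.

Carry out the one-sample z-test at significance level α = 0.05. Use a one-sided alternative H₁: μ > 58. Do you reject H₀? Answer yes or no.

SE = σ/√n = 15/√21 = 3.2733
z = (x̄−μ₀)/SE = (57.9−58)/3.2733 = -0.0306
p-value (one-sided, H₁ greater) = 0.51219
At α=0.05: p ≥ α → fail to reject H₀

reject H₀: no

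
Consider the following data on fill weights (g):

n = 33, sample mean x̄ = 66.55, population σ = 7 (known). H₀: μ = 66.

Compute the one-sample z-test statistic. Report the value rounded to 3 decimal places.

SE = σ/√n = 7/√33 = 1.2185
z = (x̄−μ₀)/SE = (66.55−66)/1.2185 = 0.4514

test statistic = 0.451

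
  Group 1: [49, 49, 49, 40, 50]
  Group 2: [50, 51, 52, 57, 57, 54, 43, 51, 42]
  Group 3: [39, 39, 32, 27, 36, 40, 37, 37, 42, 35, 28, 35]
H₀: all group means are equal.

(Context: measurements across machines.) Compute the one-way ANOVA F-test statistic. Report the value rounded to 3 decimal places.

Group means [47.40, 50.78, 35.58], grand mean 43.115
SSB = Σnᵢ(x̄ᵢ−x̄)² = 1300.982; SSW = ΣΣ(x−x̄ᵢ)² = 529.672
MSB = 1300.982/2 = 650.4908; MSW = 529.672/23 = 23.0292
F = MSB/MSW = 28.2463
df = (2, 23)

test statistic = 28.246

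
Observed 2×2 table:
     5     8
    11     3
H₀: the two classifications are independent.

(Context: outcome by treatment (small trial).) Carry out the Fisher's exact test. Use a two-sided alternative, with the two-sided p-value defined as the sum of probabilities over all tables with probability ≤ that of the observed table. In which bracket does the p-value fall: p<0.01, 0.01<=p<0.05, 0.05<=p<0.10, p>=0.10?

Margins: r₁=13, r₂=14, c₁=16, c₂=11, n=27
p_obs = C(13,5)·C(14,11)/C(27,16); sum pmf over tables with pmf ≤ p_obs
p-value (two-sided) = 0.05424
→ bracket: 0.05<=p<0.10

p-value bracket: 0.05<=p<0.10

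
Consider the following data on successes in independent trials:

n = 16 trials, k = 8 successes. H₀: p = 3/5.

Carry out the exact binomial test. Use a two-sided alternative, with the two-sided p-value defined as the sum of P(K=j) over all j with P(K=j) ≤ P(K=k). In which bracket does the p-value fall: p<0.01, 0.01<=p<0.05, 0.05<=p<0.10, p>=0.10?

Exact binomial: n=16, k=8, p₀=3/5=0.6000
P(X=j) = C(n,j)·p₀^j·(1−p₀)^(n−j); p = Σ P(X=j) over j with P(X=j) ≤ P(X=8)
p-value (two-sided) = 0.45050
→ bracket: p>=0.10

p-value bracket: p>=0.10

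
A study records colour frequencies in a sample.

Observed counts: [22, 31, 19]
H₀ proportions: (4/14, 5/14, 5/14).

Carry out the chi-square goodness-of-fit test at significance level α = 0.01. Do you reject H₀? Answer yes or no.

n = 72; E_i = n·p_i = [20.57, 25.71, 25.71]
χ² = (22−20.57)²/20.57 + (31−25.71)²/25.71 + (19−25.71)²/25.71 = 2.9389
df = 2
p-value (upper-tail) = 0.23005
At α=0.01: p ≥ α → fail to reject H₀

reject H₀: no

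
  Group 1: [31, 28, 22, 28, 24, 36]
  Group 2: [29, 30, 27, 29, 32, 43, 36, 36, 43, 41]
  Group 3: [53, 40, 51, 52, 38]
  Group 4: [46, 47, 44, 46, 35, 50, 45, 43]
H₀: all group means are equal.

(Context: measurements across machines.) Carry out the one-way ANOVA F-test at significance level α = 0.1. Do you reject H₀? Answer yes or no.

Group means [28.17, 34.60, 46.80, 44.50], grand mean 38.103
SSB = Σnᵢ(x̄ᵢ−x̄)² = 1420.656; SSW = ΣΣ(x−x̄ᵢ)² = 800.033
MSB = 1420.656/3 = 473.5521; MSW = 800.033/25 = 32.0013
F = MSB/MSW = 14.7979
df = (3, 25)
p-value (upper-tail) = 0.00001
At α=0.1: p < α → reject H₀

reject H₀: yes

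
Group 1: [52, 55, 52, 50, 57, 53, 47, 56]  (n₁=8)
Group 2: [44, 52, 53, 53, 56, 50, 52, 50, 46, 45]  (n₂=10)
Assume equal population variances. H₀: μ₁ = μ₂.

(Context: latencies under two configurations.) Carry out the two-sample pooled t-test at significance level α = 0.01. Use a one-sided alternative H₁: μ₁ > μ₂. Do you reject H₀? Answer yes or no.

reject H₀: no

x̄₁=52.750, s₁=3.284, n₁=8
x̄₂=50.100, s₂=3.929, n₂=10
s_p² = [7·3.284² + 9·3.929²]/16 = 13.4000
SE = √(s_p²·(1/8+1/10)) = 1.7364
t = (52.750−50.100)/1.7364 = 1.5262
df = 16
p-value (one-sided, H₁ greater) = 0.07325
At α=0.01: p ≥ α → fail to reject H₀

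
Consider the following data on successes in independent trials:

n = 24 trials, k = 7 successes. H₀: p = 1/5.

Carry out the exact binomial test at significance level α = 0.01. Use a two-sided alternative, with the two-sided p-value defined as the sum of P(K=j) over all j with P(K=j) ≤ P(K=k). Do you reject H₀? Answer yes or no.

Exact binomial: n=24, k=7, p₀=1/5=0.2000
P(X=j) = C(n,j)·p₀^j·(1−p₀)^(n−j); p = Σ P(X=j) over j with P(X=j) ≤ P(X=7)
p-value (two-sided) = 0.30345
At α=0.01: p ≥ α → fail to reject H₀

reject H₀: no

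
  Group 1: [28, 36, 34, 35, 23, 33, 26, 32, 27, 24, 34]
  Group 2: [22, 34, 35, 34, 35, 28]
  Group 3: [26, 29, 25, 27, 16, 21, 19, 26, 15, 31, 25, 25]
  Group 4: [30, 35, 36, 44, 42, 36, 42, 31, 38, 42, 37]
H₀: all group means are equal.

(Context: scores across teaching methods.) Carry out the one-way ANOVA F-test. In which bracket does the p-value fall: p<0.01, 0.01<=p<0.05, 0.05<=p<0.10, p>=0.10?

p-value bracket: p<0.01

Group means [30.18, 31.33, 23.75, 37.55], grand mean 30.450
SSB = Σnᵢ(x̄ᵢ−x̄)² = 1097.953; SSW = ΣΣ(x−x̄ᵢ)² = 843.947
MSB = 1097.953/3 = 365.9843; MSW = 843.947/36 = 23.4430
F = MSB/MSW = 15.6117
df = (3, 36)
p-value (upper-tail) = 0.00000
→ bracket: p<0.01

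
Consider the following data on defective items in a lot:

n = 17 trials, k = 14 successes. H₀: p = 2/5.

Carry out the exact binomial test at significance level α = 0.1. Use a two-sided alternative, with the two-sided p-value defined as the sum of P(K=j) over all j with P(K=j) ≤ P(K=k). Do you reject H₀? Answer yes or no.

Exact binomial: n=17, k=14, p₀=2/5=0.4000
P(X=j) = C(n,j)·p₀^j·(1−p₀)^(n−j); p = Σ P(X=j) over j with P(X=j) ≤ P(X=14)
p-value (two-sided) = 0.00062
At α=0.1: p < α → reject H₀

reject H₀: yes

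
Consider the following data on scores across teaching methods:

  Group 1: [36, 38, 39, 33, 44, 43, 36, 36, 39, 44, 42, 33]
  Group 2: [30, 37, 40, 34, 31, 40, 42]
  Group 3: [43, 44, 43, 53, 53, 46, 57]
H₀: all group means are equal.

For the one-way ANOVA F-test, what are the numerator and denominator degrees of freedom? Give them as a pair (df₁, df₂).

k = 3 groups, N = 26 total
df = (k−1, N−k) = (3−1, 26−3) = (2, 23)

degrees of freedom = [2, 23]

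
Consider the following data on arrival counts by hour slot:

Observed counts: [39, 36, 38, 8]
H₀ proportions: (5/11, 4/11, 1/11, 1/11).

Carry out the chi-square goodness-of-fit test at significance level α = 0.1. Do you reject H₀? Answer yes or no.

n = 121; E_i = n·p_i = [55.00, 44.00, 11.00, 11.00]
χ² = (39−55.00)²/55.00 + (36−44.00)²/44.00 + (38−11.00)²/11.00 + (8−11.00)²/11.00 = 73.2000
df = 3
p-value (upper-tail) = 0.00000
At α=0.1: p < α → reject H₀

reject H₀: yes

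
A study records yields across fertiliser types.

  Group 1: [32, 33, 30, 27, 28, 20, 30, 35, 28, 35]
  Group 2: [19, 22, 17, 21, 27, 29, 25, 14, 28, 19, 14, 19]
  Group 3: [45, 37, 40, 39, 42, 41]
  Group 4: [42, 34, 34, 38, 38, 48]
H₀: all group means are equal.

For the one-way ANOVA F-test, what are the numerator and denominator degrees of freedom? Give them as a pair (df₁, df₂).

degrees of freedom = [3, 30]

k = 4 groups, N = 34 total
df = (k−1, N−k) = (4−1, 34−4) = (3, 30)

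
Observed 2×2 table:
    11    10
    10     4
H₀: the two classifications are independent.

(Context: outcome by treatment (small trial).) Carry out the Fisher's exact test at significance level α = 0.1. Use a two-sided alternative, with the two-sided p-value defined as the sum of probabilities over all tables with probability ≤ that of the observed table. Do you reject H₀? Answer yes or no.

reject H₀: no

Margins: r₁=21, r₂=14, c₁=21, c₂=14, n=35
p_obs = C(21,11)·C(14,10)/C(35,21); sum pmf over tables with pmf ≤ p_obs
p-value (two-sided) = 0.31094
At α=0.1: p ≥ α → fail to reject H₀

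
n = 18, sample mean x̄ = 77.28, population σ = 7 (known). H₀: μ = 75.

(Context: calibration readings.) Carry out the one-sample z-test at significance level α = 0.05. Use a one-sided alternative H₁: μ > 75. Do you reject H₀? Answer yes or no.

SE = σ/√n = 7/√18 = 1.6499
z = (x̄−μ₀)/SE = (77.28−75)/1.6499 = 1.3819
p-value (one-sided, H₁ greater) = 0.08350
At α=0.05: p ≥ α → fail to reject H₀

reject H₀: no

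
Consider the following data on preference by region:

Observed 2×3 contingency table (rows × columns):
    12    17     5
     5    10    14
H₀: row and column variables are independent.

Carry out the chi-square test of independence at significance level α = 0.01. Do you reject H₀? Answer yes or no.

reject H₀: no

Row totals [34, 29], col totals [17, 27, 19], n=63
χ² = (12−9.17)²/9.17 + (17−14.57)²/14.57 + (5−10.25)²/10.25 + (5−7.83)²/7.83 + (10−12.43)²/12.43 + (14−8.75)²/8.75 = 8.6178
df = 2
p-value (upper-tail) = 0.01345
At α=0.01: p ≥ α → fail to reject H₀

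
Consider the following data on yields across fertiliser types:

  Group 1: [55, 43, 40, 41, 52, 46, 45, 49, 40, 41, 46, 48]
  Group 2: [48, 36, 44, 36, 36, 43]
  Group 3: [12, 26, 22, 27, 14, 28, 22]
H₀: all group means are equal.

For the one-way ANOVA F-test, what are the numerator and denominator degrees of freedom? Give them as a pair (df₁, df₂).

degrees of freedom = [2, 22]

k = 3 groups, N = 25 total
df = (k−1, N−k) = (3−1, 25−3) = (2, 22)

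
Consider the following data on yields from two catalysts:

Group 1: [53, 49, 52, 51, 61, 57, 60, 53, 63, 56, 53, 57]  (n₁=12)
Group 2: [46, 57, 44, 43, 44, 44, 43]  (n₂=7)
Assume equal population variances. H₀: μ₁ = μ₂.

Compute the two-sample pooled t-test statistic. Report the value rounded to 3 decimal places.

x̄₁=55.417, s₁=4.316, n₁=12
x̄₂=45.857, s₂=5.014, n₂=7
s_p² = [11·4.316² + 6·5.014²]/17 = 20.9279
SE = √(s_p²·(1/12+1/7)) = 2.1757
t = (55.417−45.857)/2.1757 = 4.3938
df = 17

test statistic = 4.394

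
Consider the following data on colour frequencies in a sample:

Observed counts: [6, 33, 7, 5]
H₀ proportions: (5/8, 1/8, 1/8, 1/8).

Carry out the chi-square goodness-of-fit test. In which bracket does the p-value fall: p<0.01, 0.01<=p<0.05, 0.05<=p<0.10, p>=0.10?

p-value bracket: p<0.01

n = 51; E_i = n·p_i = [31.88, 6.38, 6.38, 6.38]
χ² = (6−31.88)²/31.88 + (33−6.38)²/6.38 + (7−6.38)²/6.38 + (5−6.38)²/6.38 = 132.5608
df = 3
p-value (upper-tail) = 0.00000
→ bracket: p<0.01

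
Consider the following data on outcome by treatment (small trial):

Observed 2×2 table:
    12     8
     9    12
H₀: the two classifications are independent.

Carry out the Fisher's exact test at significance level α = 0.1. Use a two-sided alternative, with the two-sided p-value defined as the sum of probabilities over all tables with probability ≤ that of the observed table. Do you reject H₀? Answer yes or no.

reject H₀: no

Margins: r₁=20, r₂=21, c₁=21, c₂=20, n=41
p_obs = C(20,12)·C(21,9)/C(41,21); sum pmf over tables with pmf ≤ p_obs
p-value (two-sided) = 0.35430
At α=0.1: p ≥ α → fail to reject H₀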